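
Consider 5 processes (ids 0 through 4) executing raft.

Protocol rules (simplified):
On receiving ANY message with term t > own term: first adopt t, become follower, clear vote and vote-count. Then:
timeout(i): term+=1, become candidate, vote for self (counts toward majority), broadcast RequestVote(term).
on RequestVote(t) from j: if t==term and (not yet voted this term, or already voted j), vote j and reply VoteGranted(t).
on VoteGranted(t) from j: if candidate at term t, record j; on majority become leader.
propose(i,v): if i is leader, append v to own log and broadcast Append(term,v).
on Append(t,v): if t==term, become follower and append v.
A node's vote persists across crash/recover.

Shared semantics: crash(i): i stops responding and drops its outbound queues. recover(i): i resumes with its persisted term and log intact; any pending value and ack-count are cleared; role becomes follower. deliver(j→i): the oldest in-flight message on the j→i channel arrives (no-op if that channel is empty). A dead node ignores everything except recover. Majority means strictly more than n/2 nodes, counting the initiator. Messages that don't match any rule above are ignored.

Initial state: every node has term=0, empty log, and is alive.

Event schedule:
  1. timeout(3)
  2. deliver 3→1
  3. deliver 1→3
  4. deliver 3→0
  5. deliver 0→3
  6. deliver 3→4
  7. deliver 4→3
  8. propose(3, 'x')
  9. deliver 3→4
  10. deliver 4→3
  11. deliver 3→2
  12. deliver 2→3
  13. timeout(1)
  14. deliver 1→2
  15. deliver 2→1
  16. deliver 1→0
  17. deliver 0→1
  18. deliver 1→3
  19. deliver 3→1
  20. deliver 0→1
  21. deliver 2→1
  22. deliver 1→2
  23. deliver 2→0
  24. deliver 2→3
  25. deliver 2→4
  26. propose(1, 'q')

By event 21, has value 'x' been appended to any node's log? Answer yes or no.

[1] timeout(3) → N3(cand t1 [-])
[2] deliver 3→1 → N1(foll t1 [-])
[3] deliver 1→3 → ∅
[4] deliver 3→0 → N0(foll t1 [-])
[5] deliver 0→3 → N3(lead t1 [-])
[6] deliver 3→4 → N4(foll t1 [-])
[7] deliver 4→3 → ∅
[8] propose(3,'x') → N3(lead t1 [x])
[9] deliver 3→4 → N4(foll t1 [x])
[10] deliver 4→3 → ∅
[11] deliver 3→2 → N2(foll t1 [-])
[12] deliver 2→3 → ∅
[13] timeout(1) → N1(cand t2 [-])
[14] deliver 1→2 → N2(foll t2 [-])
[15] deliver 2→1 → ∅
[16] deliver 1→0 → N0(foll t2 [-])
[17] deliver 0→1 → N1(lead t2 [-])
[18] deliver 1→3 → N3(foll t2 [x])
[19] deliver 3→1 → ∅
[20] deliver 0→1 → ∅
[21] deliver 2→1 → ∅

yes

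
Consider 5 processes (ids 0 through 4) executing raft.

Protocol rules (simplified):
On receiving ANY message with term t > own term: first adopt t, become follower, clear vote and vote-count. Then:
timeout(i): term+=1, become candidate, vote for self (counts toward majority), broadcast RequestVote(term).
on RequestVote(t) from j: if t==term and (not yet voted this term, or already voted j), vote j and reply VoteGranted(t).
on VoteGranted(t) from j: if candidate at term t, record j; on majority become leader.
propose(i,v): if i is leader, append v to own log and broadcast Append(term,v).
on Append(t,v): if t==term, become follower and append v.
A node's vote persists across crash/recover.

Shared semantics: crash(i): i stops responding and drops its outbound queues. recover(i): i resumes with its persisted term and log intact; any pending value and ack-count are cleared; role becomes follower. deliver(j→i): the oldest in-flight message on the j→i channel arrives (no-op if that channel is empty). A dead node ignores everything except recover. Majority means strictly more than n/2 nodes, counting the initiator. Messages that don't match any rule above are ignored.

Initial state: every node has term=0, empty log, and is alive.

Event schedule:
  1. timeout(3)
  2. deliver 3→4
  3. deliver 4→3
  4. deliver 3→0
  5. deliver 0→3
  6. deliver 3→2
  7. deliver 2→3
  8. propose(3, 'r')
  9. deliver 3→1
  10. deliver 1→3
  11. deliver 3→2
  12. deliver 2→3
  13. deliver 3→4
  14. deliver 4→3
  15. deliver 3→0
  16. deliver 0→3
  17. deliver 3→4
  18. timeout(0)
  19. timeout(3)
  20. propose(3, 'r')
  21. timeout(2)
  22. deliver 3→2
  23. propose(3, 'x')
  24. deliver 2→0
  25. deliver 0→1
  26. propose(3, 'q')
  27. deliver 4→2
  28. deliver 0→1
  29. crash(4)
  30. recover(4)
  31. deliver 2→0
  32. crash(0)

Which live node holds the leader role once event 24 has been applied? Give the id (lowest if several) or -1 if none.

-1

step 1 timeout(3): 3={cand,t=1,log=-}
step 2 deliver 3→4: 4={foll,t=1,log=-}
step 3 deliver 4→3: —
step 4 deliver 3→0: 0={foll,t=1,log=-}
step 5 deliver 0→3: 3={lead,t=1,log=-}
step 6 deliver 3→2: 2={foll,t=1,log=-}
step 7 deliver 2→3: —
step 8 propose(3,'r'): 3={lead,t=1,log=r}
step 9 deliver 3→1: 1={foll,t=1,log=-}
step 10 deliver 1→3: —
step 11 deliver 3→2: 2={foll,t=1,log=r}
step 12 deliver 2→3: —
step 13 deliver 3→4: 4={foll,t=1,log=r}
step 14 deliver 4→3: —
step 15 deliver 3→0: 0={foll,t=1,log=r}
step 16 deliver 0→3: —
step 17 deliver 3→4: —
step 18 timeout(0): 0={cand,t=2,log=r}
step 19 timeout(3): 3={cand,t=2,log=r}
step 20 propose(3,'r'): —
step 21 timeout(2): 2={cand,t=2,log=r}
step 22 deliver 3→2: —
step 23 propose(3,'x'): —
step 24 deliver 2→0: —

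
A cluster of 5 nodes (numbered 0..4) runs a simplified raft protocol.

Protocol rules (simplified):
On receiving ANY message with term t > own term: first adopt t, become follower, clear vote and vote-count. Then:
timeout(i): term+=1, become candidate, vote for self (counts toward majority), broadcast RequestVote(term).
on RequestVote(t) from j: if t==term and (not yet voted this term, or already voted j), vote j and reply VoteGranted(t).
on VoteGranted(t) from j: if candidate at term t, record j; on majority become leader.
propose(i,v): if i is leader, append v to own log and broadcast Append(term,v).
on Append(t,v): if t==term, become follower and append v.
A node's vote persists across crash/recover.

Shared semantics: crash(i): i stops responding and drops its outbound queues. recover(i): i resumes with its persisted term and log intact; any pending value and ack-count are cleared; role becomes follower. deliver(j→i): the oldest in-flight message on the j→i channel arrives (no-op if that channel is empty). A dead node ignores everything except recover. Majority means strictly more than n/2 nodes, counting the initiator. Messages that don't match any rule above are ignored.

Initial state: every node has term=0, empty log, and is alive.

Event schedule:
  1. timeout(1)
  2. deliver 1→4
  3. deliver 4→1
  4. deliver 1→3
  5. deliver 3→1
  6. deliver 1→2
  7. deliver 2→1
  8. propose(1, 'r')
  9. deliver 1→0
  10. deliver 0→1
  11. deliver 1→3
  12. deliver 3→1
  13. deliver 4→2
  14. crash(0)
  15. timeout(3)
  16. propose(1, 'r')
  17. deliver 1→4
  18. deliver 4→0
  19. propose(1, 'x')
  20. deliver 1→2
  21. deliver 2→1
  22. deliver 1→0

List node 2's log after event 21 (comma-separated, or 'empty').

r

e1 timeout(1): 1[cand,t=1,-]
e2 deliver 1→4: 4[foll,t=1,-]
e3 deliver 4→1: ·
e4 deliver 1→3: 3[foll,t=1,-]
e5 deliver 3→1: 1[lead,t=1,-]
e6 deliver 1→2: 2[foll,t=1,-]
e7 deliver 2→1: ·
e8 propose(1,'r'): 1[lead,t=1,r]
e9 deliver 1→0: 0[foll,t=1,-]
e10 deliver 0→1: ·
e11 deliver 1→3: 3[foll,t=1,r]
e12 deliver 3→1: ·
e13 deliver 4→2: ·
e14 crash(0): 0[✗foll,t=1,-]
e15 timeout(3): 3[cand,t=2,r]
e16 propose(1,'r'): 1[lead,t=1,r,r]
e17 deliver 1→4: 4[foll,t=1,r]
e18 deliver 4→0: ·
e19 propose(1,'x'): 1[lead,t=1,r,r,x]
e20 deliver 1→2: 2[foll,t=1,r]
e21 deliver 2→1: ·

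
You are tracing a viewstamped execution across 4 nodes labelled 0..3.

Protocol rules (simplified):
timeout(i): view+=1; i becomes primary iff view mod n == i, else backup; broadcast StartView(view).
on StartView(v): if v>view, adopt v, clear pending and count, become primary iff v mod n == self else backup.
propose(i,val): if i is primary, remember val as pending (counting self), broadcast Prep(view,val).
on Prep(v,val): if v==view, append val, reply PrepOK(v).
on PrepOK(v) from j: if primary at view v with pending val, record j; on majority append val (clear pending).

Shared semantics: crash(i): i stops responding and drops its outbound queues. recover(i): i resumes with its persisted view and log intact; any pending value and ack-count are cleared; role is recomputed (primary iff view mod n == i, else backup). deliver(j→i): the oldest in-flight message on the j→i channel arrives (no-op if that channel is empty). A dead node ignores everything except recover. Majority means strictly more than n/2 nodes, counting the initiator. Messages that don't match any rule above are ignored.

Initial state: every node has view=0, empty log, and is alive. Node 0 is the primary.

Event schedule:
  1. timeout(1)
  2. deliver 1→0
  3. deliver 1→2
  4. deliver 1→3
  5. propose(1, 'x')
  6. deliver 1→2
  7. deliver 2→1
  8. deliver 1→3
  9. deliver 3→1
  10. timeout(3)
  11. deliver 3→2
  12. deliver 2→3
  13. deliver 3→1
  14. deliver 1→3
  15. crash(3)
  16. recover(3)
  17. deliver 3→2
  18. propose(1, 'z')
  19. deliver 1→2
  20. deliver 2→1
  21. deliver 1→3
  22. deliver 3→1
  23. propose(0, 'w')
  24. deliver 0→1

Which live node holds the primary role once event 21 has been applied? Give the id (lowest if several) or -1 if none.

2

after 1 — timeout(1): n1:prim/v1/[-]
after 2 — deliver 1→0: n0:back/v1/[-]
after 3 — deliver 1→2: n2:back/v1/[-]
after 4 — deliver 1→3: n3:back/v1/[-]
after 5 — propose(1,'x'): ·
after 6 — deliver 1→2: n2:back/v1/[x]
after 7 — deliver 2→1: ·
after 8 — deliver 1→3: n3:back/v1/[x]
after 9 — deliver 3→1: n1:prim/v1/[x]
after 10 — timeout(3): n3:back/v2/[x]
after 11 — deliver 3→2: n2:prim/v2/[x]
after 12 — deliver 2→3: ·
after 13 — deliver 3→1: n1:back/v2/[x]
after 14 — deliver 1→3: ·
after 15 — crash(3): n3:✗back/v2/[x]
after 16 — recover(3): n3:back/v2/[x]
after 17 — deliver 3→2: ·
after 18 — propose(1,'z'): ·
after 19 — deliver 1→2: ·
after 20 — deliver 2→1: ·
after 21 — deliver 1→3: ·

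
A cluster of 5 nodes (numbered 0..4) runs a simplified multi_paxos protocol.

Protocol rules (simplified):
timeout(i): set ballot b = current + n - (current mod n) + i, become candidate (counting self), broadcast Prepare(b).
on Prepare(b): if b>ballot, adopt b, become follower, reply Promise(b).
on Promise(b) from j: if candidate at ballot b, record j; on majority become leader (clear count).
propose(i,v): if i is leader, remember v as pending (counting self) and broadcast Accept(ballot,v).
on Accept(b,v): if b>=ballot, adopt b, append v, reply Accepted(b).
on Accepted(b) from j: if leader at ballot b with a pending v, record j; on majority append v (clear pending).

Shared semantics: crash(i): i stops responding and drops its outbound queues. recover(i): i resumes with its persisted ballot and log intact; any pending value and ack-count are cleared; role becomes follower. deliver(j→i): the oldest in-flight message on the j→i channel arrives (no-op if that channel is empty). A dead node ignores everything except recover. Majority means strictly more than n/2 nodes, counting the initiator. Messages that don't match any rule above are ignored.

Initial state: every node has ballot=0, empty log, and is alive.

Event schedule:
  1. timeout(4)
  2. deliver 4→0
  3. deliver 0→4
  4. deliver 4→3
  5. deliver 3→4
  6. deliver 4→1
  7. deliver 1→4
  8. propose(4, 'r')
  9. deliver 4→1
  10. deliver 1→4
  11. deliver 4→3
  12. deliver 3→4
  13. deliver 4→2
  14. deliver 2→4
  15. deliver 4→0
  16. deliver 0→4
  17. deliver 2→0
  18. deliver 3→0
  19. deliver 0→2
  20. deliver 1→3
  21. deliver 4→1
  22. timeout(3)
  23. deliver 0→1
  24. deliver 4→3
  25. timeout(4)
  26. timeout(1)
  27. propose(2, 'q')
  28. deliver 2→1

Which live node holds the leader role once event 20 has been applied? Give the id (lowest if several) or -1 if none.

4

[1] timeout(4) → N4(cand b9 [-])
[2] deliver 4→0 → N0(foll b9 [-])
[3] deliver 0→4 → ∅
[4] deliver 4→3 → N3(foll b9 [-])
[5] deliver 3→4 → N4(lead b9 [-])
[6] deliver 4→1 → N1(foll b9 [-])
[7] deliver 1→4 → ∅
[8] propose(4,'r') → ∅
[9] deliver 4→1 → N1(foll b9 [r])
[10] deliver 1→4 → ∅
[11] deliver 4→3 → N3(foll b9 [r])
[12] deliver 3→4 → N4(lead b9 [r])
[13] deliver 4→2 → N2(foll b9 [-])
[14] deliver 2→4 → ∅
[15] deliver 4→0 → N0(foll b9 [r])
[16] deliver 0→4 → ∅
[17] deliver 2→0 → ∅
[18] deliver 3→0 → ∅
[19] deliver 0→2 → ∅
[20] deliver 1→3 → ∅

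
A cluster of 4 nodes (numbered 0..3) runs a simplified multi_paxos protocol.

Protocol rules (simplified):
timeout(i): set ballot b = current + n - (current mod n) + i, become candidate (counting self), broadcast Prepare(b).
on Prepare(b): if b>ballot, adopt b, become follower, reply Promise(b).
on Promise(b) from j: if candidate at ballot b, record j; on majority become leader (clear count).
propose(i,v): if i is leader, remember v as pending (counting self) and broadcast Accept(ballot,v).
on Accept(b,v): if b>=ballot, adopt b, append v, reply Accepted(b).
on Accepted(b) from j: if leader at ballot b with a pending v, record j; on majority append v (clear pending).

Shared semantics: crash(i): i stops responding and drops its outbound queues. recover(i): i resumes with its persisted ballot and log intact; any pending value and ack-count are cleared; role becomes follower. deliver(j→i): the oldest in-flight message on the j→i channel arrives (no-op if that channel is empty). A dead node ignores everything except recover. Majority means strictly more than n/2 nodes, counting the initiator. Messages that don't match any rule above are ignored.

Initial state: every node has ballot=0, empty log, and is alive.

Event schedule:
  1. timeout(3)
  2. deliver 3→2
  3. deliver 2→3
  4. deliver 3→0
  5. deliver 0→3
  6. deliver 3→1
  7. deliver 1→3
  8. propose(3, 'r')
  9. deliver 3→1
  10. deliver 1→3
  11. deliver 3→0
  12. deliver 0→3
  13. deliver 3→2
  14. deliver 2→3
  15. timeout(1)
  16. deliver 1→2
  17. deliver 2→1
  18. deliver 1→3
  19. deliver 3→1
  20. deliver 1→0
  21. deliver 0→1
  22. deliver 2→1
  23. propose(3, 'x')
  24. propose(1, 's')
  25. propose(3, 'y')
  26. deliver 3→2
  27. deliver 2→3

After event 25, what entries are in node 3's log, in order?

1. timeout(3):  <3:cand b7 ->
2. deliver 3→2:  <2:foll b7 ->
3. deliver 2→3:  nop
4. deliver 3→0:  <0:foll b7 ->
5. deliver 0→3:  <3:lead b7 ->
6. deliver 3→1:  <1:foll b7 ->
7. deliver 1→3:  nop
8. propose(3,'r'):  nop
9. deliver 3→1:  <1:foll b7 r>
10. deliver 1→3:  nop
11. deliver 3→0:  <0:foll b7 r>
12. deliver 0→3:  <3:lead b7 r>
13. deliver 3→2:  <2:foll b7 r>
14. deliver 2→3:  nop
15. timeout(1):  <1:cand b9 r>
16. deliver 1→2:  <2:foll b9 r>
17. deliver 2→1:  nop
18. deliver 1→3:  <3:foll b9 r>
19. deliver 3→1:  <1:lead b9 r>
20. deliver 1→0:  <0:foll b9 r>
21. deliver 0→1:  nop
22. deliver 2→1:  nop
23. propose(3,'x'):  nop
24. propose(1,'s'):  nop
25. propose(3,'y'):  nop

r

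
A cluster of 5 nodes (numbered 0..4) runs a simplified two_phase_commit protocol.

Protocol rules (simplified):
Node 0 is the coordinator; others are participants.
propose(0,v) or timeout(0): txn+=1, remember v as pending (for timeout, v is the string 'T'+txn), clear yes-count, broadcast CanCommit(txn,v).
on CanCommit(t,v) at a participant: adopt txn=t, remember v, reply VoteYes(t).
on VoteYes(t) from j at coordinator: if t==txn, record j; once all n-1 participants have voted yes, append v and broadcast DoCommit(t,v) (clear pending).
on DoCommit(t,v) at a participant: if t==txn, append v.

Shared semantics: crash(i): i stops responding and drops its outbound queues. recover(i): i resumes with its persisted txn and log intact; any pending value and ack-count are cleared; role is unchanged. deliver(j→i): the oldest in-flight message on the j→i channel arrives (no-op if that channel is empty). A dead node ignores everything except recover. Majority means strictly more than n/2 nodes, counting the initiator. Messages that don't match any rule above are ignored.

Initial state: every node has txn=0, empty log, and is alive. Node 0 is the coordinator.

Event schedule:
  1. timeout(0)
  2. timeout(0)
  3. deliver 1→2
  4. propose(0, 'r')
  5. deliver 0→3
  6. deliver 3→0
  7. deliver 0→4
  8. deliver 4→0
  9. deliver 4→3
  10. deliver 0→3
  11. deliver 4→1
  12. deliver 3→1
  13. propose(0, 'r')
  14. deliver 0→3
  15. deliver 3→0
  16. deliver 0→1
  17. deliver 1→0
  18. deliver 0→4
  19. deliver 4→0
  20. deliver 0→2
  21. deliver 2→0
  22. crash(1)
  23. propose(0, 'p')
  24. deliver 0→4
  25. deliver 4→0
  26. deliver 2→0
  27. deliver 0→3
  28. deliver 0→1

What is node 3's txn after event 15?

3

[1] timeout(0) → N0(coor t1 [-])
[2] timeout(0) → N0(coor t2 [-])
[3] deliver 1→2 → ∅
[4] propose(0,'r') → N0(coor t3 [-])
[5] deliver 0→3 → N3(part t1 [-])
[6] deliver 3→0 → ∅
[7] deliver 0→4 → N4(part t1 [-])
[8] deliver 4→0 → ∅
[9] deliver 4→3 → ∅
[10] deliver 0→3 → N3(part t2 [-])
[11] deliver 4→1 → ∅
[12] deliver 3→1 → ∅
[13] propose(0,'r') → N0(coor t4 [-])
[14] deliver 0→3 → N3(part t3 [-])
[15] deliver 3→0 → ∅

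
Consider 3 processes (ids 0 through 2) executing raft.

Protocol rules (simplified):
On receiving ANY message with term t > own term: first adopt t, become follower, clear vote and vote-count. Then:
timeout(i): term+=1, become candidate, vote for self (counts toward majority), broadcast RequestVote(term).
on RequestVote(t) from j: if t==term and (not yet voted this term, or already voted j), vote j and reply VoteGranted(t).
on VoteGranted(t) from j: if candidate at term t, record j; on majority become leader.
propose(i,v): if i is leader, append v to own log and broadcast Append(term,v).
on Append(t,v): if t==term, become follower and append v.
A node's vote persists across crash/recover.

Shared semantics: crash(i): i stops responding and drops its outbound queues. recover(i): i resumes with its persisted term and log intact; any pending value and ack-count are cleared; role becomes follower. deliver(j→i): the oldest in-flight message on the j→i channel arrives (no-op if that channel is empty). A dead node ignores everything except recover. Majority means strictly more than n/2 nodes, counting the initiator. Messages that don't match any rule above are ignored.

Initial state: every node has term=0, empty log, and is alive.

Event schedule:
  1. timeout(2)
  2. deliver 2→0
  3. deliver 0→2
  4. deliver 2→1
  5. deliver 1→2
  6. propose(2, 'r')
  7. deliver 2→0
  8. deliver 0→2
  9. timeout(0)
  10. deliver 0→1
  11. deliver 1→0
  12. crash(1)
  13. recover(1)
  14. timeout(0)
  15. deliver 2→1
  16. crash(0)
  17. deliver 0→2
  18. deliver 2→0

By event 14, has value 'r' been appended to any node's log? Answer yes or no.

yes

[1] timeout(2) → N2(cand t1 [-])
[2] deliver 2→0 → N0(foll t1 [-])
[3] deliver 0→2 → N2(lead t1 [-])
[4] deliver 2→1 → N1(foll t1 [-])
[5] deliver 1→2 → ∅
[6] propose(2,'r') → N2(lead t1 [r])
[7] deliver 2→0 → N0(foll t1 [r])
[8] deliver 0→2 → ∅
[9] timeout(0) → N0(cand t2 [r])
[10] deliver 0→1 → N1(foll t2 [-])
[11] deliver 1→0 → N0(lead t2 [r])
[12] crash(1) → N1(✗foll t2 [-])
[13] recover(1) → N1(foll t2 [-])
[14] timeout(0) → N0(cand t3 [r])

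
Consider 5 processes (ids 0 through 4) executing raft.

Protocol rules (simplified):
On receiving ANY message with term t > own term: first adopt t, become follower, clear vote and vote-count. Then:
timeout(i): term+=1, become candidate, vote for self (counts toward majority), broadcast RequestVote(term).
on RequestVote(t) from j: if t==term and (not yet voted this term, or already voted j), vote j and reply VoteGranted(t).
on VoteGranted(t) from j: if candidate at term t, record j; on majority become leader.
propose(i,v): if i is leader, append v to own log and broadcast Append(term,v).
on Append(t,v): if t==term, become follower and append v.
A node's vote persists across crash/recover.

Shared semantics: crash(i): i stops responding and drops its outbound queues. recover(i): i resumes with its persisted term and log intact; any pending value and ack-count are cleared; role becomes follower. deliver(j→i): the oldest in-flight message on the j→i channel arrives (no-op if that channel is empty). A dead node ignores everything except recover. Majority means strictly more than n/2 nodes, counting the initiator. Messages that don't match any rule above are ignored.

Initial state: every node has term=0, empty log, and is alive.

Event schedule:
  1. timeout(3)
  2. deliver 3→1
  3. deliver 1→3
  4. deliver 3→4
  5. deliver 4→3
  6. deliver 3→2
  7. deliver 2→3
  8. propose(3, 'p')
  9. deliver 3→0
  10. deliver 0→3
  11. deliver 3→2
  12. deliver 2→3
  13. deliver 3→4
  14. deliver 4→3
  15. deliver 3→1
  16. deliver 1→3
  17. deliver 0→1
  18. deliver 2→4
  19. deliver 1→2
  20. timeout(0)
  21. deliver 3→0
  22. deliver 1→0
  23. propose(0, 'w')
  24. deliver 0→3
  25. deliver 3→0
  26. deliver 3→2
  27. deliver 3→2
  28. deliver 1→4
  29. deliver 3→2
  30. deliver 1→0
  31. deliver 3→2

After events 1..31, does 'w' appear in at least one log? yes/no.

e1 timeout(3): 3[cand,t=1,-]
e2 deliver 3→1: 1[foll,t=1,-]
e3 deliver 1→3: ·
e4 deliver 3→4: 4[foll,t=1,-]
e5 deliver 4→3: 3[lead,t=1,-]
e6 deliver 3→2: 2[foll,t=1,-]
e7 deliver 2→3: ·
e8 propose(3,'p'): 3[lead,t=1,p]
e9 deliver 3→0: 0[foll,t=1,-]
e10 deliver 0→3: ·
e11 deliver 3→2: 2[foll,t=1,p]
e12 deliver 2→3: ·
e13 deliver 3→4: 4[foll,t=1,p]
e14 deliver 4→3: ·
e15 deliver 3→1: 1[foll,t=1,p]
e16 deliver 1→3: ·
e17 deliver 0→1: ·
e18 deliver 2→4: ·
e19 deliver 1→2: ·
e20 timeout(0): 0[cand,t=2,-]
e21 deliver 3→0: ·
e22 deliver 1→0: ·
e23 propose(0,'w'): ·
e24 deliver 0→3: 3[foll,t=2,p]
e25 deliver 3→0: ·
e26 deliver 3→2: ·
e27 deliver 3→2: ·
e28 deliver 1→4: ·
e29 deliver 3→2: ·
e30 deliver 1→0: ·
e31 deliver 3→2: ·

no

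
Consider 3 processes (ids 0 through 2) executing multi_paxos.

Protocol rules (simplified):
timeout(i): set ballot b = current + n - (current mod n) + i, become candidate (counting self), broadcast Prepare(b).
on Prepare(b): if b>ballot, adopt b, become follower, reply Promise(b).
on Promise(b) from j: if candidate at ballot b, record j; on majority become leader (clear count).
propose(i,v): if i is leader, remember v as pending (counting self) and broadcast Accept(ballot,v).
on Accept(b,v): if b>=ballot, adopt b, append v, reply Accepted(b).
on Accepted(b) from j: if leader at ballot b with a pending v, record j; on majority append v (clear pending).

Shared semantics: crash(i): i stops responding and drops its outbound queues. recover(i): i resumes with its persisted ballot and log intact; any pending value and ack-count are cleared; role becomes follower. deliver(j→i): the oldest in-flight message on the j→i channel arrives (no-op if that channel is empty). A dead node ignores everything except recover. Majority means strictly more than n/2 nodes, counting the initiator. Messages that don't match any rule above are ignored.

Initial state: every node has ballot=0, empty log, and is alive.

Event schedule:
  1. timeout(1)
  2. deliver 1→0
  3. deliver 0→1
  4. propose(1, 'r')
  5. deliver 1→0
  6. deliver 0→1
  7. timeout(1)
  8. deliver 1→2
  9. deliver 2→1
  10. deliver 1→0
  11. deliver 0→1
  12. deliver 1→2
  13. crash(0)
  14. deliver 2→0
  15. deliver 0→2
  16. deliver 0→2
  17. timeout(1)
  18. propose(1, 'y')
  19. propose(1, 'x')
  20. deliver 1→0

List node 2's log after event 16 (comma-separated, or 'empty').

[1] timeout(1) → N1(cand b4 [-])
[2] deliver 1→0 → N0(foll b4 [-])
[3] deliver 0→1 → N1(lead b4 [-])
[4] propose(1,'r') → ∅
[5] deliver 1→0 → N0(foll b4 [r])
[6] deliver 0→1 → N1(lead b4 [r])
[7] timeout(1) → N1(cand b7 [r])
[8] deliver 1→2 → N2(foll b4 [-])
[9] deliver 2→1 → ∅
[10] deliver 1→0 → N0(foll b7 [r])
[11] deliver 0→1 → N1(lead b7 [r])
[12] deliver 1→2 → N2(foll b4 [r])
[13] crash(0) → N0(✗foll b7 [r])
[14] deliver 2→0 → ∅
[15] deliver 0→2 → ∅
[16] deliver 0→2 → ∅

r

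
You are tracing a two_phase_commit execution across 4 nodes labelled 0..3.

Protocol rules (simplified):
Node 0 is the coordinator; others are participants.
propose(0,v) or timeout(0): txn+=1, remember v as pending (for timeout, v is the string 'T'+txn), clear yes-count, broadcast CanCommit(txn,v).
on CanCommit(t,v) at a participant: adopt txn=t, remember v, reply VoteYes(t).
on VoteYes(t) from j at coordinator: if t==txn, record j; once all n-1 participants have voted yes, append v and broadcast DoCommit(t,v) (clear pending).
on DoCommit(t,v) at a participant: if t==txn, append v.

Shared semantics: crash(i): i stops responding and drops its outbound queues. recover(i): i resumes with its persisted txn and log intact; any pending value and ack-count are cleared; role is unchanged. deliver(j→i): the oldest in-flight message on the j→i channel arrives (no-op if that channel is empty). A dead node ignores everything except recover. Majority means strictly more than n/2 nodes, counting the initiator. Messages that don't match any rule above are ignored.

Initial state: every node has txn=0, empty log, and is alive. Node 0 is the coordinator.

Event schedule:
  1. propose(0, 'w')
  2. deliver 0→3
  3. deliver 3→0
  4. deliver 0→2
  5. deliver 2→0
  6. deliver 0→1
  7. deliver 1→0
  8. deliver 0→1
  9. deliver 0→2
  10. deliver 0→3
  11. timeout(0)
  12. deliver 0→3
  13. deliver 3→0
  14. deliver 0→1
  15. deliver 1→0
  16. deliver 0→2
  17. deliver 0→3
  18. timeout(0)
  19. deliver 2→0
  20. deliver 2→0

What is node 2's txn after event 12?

1

[1] propose(0,'w') → N0(coor t1 [-])
[2] deliver 0→3 → N3(part t1 [-])
[3] deliver 3→0 → ∅
[4] deliver 0→2 → N2(part t1 [-])
[5] deliver 2→0 → ∅
[6] deliver 0→1 → N1(part t1 [-])
[7] deliver 1→0 → N0(coor t1 [w])
[8] deliver 0→1 → N1(part t1 [w])
[9] deliver 0→2 → N2(part t1 [w])
[10] deliver 0→3 → N3(part t1 [w])
[11] timeout(0) → N0(coor t2 [w])
[12] deliver 0→3 → N3(part t2 [w])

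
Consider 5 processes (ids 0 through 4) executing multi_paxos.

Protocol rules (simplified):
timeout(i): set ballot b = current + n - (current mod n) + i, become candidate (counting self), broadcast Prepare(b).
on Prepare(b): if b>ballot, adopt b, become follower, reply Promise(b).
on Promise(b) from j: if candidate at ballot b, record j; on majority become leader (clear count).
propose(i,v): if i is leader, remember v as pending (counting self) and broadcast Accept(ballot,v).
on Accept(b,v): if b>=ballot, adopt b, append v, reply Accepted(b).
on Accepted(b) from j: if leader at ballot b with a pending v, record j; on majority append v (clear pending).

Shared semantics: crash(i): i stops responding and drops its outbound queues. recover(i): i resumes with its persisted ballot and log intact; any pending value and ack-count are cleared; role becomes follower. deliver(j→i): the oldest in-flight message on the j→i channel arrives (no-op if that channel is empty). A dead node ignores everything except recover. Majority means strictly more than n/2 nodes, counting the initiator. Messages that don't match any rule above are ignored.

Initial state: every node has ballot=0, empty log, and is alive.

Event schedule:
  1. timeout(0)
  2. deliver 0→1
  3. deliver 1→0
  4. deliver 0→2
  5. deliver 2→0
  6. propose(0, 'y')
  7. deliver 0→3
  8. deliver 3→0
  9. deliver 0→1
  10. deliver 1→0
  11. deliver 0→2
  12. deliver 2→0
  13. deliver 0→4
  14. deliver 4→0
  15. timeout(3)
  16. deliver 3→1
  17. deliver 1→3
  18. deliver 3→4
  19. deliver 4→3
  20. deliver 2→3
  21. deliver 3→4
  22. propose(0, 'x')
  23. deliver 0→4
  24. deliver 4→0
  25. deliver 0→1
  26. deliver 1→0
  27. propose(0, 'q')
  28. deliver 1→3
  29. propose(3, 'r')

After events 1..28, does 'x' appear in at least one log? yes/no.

1. timeout(0):  <0:cand b5 ->
2. deliver 0→1:  <1:foll b5 ->
3. deliver 1→0:  nop
4. deliver 0→2:  <2:foll b5 ->
5. deliver 2→0:  <0:lead b5 ->
6. propose(0,'y'):  nop
7. deliver 0→3:  <3:foll b5 ->
8. deliver 3→0:  nop
9. deliver 0→1:  <1:foll b5 y>
10. deliver 1→0:  nop
11. deliver 0→2:  <2:foll b5 y>
12. deliver 2→0:  <0:lead b5 y>
13. deliver 0→4:  <4:foll b5 ->
14. deliver 4→0:  nop
15. timeout(3):  <3:cand b13 ->
16. deliver 3→1:  <1:foll b13 y>
17. deliver 1→3:  nop
18. deliver 3→4:  <4:foll b13 ->
19. deliver 4→3:  <3:lead b13 ->
20. deliver 2→3:  nop
21. deliver 3→4:  nop
22. propose(0,'x'):  nop
23. deliver 0→4:  nop
24. deliver 4→0:  nop
25. deliver 0→1:  nop
26. deliver 1→0:  nop
27. propose(0,'q'):  nop
28. deliver 1→3:  nop

no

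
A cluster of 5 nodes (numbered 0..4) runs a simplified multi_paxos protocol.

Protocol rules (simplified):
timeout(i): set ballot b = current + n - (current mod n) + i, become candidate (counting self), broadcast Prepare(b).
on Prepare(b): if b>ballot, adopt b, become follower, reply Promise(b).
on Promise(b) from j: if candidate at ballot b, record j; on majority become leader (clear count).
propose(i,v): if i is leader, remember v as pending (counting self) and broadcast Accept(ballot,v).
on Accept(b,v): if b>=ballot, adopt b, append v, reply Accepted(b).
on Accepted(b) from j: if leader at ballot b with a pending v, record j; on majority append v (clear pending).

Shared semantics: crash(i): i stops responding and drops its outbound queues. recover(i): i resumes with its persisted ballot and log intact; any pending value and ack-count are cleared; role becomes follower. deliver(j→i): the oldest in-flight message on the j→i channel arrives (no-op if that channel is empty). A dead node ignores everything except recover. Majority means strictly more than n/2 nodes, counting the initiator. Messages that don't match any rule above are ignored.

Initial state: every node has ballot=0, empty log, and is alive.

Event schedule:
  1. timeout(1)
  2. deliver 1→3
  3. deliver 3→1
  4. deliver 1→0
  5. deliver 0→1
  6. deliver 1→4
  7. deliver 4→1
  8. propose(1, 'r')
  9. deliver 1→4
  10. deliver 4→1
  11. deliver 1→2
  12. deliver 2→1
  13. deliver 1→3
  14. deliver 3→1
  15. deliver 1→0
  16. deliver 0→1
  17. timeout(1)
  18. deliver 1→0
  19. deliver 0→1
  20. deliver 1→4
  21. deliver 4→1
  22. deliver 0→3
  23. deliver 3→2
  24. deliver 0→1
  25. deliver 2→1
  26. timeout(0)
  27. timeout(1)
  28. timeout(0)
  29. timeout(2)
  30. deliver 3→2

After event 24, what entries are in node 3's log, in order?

r

after 1 — timeout(1): n1:cand/b6/[-]
after 2 — deliver 1→3: n3:foll/b6/[-]
after 3 — deliver 3→1: ·
after 4 — deliver 1→0: n0:foll/b6/[-]
after 5 — deliver 0→1: n1:lead/b6/[-]
after 6 — deliver 1→4: n4:foll/b6/[-]
after 7 — deliver 4→1: ·
after 8 — propose(1,'r'): ·
after 9 — deliver 1→4: n4:foll/b6/[r]
after 10 — deliver 4→1: ·
after 11 — deliver 1→2: n2:foll/b6/[-]
after 12 — deliver 2→1: ·
after 13 — deliver 1→3: n3:foll/b6/[r]
after 14 — deliver 3→1: n1:lead/b6/[r]
after 15 — deliver 1→0: n0:foll/b6/[r]
after 16 — deliver 0→1: ·
after 17 — timeout(1): n1:cand/b11/[r]
after 18 — deliver 1→0: n0:foll/b11/[r]
after 19 — deliver 0→1: ·
after 20 — deliver 1→4: n4:foll/b11/[r]
after 21 — deliver 4→1: n1:lead/b11/[r]
after 22 — deliver 0→3: ·
after 23 — deliver 3→2: ·
after 24 — deliver 0→1: ·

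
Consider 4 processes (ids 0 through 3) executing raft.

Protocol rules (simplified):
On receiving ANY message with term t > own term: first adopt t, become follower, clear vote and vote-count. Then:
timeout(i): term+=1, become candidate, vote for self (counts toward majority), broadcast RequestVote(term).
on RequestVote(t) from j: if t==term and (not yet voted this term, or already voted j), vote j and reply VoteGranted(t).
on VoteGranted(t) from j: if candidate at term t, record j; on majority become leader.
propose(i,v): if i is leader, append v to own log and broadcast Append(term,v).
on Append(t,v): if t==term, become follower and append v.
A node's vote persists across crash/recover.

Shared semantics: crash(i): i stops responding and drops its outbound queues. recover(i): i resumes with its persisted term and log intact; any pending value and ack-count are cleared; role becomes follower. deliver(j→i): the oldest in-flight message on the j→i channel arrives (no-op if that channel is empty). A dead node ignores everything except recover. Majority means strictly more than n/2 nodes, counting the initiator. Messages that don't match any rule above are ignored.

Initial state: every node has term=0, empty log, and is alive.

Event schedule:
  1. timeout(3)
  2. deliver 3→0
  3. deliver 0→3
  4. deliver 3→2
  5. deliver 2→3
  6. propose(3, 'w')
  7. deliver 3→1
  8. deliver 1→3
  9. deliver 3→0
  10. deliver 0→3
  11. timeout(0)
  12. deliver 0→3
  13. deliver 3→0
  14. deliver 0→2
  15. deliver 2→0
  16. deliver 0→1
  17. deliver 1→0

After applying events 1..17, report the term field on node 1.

2

e1 timeout(3): 3[cand,t=1,-]
e2 deliver 3→0: 0[foll,t=1,-]
e3 deliver 0→3: ·
e4 deliver 3→2: 2[foll,t=1,-]
e5 deliver 2→3: 3[lead,t=1,-]
e6 propose(3,'w'): 3[lead,t=1,w]
e7 deliver 3→1: 1[foll,t=1,-]
e8 deliver 1→3: ·
e9 deliver 3→0: 0[foll,t=1,w]
e10 deliver 0→3: ·
e11 timeout(0): 0[cand,t=2,w]
e12 deliver 0→3: 3[foll,t=2,w]
e13 deliver 3→0: ·
e14 deliver 0→2: 2[foll,t=2,-]
e15 deliver 2→0: 0[lead,t=2,w]
e16 deliver 0→1: 1[foll,t=2,-]
e17 deliver 1→0: ·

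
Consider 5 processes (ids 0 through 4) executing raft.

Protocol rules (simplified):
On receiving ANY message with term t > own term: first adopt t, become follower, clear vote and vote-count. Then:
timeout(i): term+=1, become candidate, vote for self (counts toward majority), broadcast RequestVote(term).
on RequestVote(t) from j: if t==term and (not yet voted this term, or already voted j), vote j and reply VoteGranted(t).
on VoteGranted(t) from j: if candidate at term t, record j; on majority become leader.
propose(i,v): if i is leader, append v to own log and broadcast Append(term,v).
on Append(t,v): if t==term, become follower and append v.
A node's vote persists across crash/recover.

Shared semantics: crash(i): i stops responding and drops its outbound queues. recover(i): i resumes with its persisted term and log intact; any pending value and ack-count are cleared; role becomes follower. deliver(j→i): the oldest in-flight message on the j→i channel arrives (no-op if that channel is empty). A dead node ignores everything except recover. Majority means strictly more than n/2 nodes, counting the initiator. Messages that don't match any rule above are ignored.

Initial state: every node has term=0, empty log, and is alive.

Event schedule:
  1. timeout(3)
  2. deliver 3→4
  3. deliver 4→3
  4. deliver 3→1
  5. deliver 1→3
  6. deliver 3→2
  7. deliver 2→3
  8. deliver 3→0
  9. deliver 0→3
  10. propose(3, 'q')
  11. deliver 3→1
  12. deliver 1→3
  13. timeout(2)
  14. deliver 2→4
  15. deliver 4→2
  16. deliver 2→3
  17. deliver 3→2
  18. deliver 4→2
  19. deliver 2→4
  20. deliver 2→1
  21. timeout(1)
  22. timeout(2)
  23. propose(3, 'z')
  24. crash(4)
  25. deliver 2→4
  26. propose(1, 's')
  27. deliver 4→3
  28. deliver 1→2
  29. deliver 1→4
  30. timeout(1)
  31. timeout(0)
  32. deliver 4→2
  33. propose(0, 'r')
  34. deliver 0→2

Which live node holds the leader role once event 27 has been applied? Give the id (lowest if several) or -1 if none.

1. timeout(3):  <3:cand t1 ->
2. deliver 3→4:  <4:foll t1 ->
3. deliver 4→3:  nop
4. deliver 3→1:  <1:foll t1 ->
5. deliver 1→3:  <3:lead t1 ->
6. deliver 3→2:  <2:foll t1 ->
7. deliver 2→3:  nop
8. deliver 3→0:  <0:foll t1 ->
9. deliver 0→3:  nop
10. propose(3,'q'):  <3:lead t1 q>
11. deliver 3→1:  <1:foll t1 q>
12. deliver 1→3:  nop
13. timeout(2):  <2:cand t2 ->
14. deliver 2→4:  <4:foll t2 ->
15. deliver 4→2:  nop
16. deliver 2→3:  <3:foll t2 q>
17. deliver 3→2:  nop
18. deliver 4→2:  nop
19. deliver 2→4:  nop
20. deliver 2→1:  <1:foll t2 q>
21. timeout(1):  <1:cand t3 q>
22. timeout(2):  <2:cand t3 ->
23. propose(3,'z'):  nop
24. crash(4):  <4:✗foll t2 ->
25. deliver 2→4:  nop
26. propose(1,'s'):  nop
27. deliver 4→3:  nop

-1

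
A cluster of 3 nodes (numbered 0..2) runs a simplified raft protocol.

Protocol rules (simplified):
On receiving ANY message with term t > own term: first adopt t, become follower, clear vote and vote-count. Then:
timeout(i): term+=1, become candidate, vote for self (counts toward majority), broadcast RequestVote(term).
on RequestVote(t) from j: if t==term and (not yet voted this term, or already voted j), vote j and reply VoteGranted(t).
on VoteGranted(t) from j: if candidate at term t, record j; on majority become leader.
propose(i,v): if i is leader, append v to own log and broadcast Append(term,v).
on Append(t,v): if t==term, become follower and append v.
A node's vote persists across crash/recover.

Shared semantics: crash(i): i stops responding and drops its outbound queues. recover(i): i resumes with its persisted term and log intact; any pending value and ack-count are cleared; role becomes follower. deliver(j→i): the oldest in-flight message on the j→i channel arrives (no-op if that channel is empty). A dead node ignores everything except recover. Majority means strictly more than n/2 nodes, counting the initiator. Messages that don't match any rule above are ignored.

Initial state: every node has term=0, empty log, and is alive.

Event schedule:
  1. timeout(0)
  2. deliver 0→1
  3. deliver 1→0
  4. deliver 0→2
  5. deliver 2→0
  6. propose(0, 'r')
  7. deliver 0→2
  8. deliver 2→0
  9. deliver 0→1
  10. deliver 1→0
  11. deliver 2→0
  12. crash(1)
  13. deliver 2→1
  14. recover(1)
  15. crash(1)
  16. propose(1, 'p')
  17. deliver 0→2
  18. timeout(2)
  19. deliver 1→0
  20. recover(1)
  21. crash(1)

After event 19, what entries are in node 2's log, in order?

r

[1] timeout(0) → N0(cand t1 [-])
[2] deliver 0→1 → N1(foll t1 [-])
[3] deliver 1→0 → N0(lead t1 [-])
[4] deliver 0→2 → N2(foll t1 [-])
[5] deliver 2→0 → ∅
[6] propose(0,'r') → N0(lead t1 [r])
[7] deliver 0→2 → N2(foll t1 [r])
[8] deliver 2→0 → ∅
[9] deliver 0→1 → N1(foll t1 [r])
[10] deliver 1→0 → ∅
[11] deliver 2→0 → ∅
[12] crash(1) → N1(✗foll t1 [r])
[13] deliver 2→1 → ∅
[14] recover(1) → N1(foll t1 [r])
[15] crash(1) → N1(✗foll t1 [r])
[16] propose(1,'p') → ∅
[17] deliver 0→2 → ∅
[18] timeout(2) → N2(cand t2 [r])
[19] deliver 1→0 → ∅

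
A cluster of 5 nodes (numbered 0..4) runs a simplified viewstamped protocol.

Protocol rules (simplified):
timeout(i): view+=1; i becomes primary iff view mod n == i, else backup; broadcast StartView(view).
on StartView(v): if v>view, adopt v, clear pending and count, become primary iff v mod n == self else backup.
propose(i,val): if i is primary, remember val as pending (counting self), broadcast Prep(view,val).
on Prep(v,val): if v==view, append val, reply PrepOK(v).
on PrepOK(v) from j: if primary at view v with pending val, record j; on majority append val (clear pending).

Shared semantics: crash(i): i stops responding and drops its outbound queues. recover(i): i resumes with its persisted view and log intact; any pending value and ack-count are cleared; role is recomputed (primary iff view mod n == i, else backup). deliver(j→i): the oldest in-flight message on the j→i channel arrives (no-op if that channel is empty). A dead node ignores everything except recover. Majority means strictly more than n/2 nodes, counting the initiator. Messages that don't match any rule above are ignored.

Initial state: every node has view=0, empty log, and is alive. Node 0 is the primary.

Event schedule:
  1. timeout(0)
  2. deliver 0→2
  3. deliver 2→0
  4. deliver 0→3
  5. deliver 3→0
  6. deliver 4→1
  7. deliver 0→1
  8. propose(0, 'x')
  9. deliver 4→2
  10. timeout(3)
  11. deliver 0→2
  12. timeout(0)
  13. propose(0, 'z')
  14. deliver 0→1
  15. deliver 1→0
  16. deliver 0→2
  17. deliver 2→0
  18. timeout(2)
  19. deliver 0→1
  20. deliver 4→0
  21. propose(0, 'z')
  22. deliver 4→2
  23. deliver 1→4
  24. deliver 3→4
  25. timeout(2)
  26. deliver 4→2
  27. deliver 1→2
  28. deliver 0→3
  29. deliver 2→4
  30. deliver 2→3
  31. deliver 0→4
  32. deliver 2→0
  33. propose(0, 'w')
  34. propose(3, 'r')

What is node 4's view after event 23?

1. timeout(0):  <0:back v1 ->
2. deliver 0→2:  <2:back v1 ->
3. deliver 2→0:  nop
4. deliver 0→3:  <3:back v1 ->
5. deliver 3→0:  nop
6. deliver 4→1:  nop
7. deliver 0→1:  <1:prim v1 ->
8. propose(0,'x'):  nop
9. deliver 4→2:  nop
10. timeout(3):  <3:back v2 ->
11. deliver 0→2:  nop
12. timeout(0):  <0:back v2 ->
13. propose(0,'z'):  nop
14. deliver 0→1:  <1:back v2 ->
15. deliver 1→0:  nop
16. deliver 0→2:  <2:prim v2 ->
17. deliver 2→0:  nop
18. timeout(2):  <2:back v3 ->
19. deliver 0→1:  nop
20. deliver 4→0:  nop
21. propose(0,'z'):  nop
22. deliver 4→2:  nop
23. deliver 1→4:  nop

0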